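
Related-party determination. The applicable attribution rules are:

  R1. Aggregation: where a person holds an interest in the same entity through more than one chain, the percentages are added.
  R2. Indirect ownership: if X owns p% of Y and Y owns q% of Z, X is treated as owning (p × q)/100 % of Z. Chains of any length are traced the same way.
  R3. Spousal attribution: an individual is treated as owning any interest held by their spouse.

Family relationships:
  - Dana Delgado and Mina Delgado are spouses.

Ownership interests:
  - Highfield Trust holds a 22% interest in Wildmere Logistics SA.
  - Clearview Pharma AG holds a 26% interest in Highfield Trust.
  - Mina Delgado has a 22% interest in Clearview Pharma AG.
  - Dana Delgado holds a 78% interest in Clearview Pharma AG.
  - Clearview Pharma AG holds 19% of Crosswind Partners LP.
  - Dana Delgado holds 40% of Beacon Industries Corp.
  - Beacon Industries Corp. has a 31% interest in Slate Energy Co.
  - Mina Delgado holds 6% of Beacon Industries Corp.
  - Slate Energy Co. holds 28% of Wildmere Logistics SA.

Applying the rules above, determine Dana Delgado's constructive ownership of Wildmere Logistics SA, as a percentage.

By spousal attribution (R3), Dana Delgado is treated as also owning Mina Delgado's interest in Clearview Pharma AG, giving 78% + 22% = 100%.
By spousal attribution (R3), Dana Delgado is treated as also owning Mina Delgado's interest in Beacon Industries Corp, giving 40% + 6% = 46%.
Chain via Clearview Pharma AG → Highfield Trust (R2): 100% × 26% × 22% = 5.72% of Wildmere Logistics SA.
Chain via Beacon Industries Corp. → Slate Energy Co. (R2): 46% × 31% × 28% = 3.9928% of Wildmere Logistics SA.
Aggregating (R1): 5.72% + 3.9928% = 9.7128%.

9.7128%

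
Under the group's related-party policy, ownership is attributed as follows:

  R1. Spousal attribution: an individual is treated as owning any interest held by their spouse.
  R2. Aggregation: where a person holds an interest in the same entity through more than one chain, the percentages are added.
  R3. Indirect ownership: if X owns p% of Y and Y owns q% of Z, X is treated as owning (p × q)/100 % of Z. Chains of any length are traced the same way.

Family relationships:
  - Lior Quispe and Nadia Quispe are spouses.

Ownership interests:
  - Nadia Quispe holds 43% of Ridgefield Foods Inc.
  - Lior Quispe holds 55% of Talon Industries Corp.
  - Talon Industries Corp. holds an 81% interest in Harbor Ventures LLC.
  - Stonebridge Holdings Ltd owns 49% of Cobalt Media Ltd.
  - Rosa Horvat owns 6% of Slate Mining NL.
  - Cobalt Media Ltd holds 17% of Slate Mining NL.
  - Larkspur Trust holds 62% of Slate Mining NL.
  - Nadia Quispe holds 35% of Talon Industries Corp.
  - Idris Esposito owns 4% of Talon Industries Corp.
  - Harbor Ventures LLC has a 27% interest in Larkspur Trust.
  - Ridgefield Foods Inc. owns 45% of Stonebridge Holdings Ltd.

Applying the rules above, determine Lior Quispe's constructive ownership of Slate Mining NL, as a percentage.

13.815315%

By spousal attribution (R1), Lior Quispe is treated as also owning Nadia Quispe's interest in Talon Industries Corp, giving 55% + 35% = 90%.
By spousal attribution (R1), Lior Quispe is treated as owning Nadia Quispe's 43% interest in Ridgefield Foods Inc.
Chain via Talon Industries Corp. → Harbor Ventures LLC → Larkspur Trust (R3): 90% × 81% × 27% × 62% = 12.20346% of Slate Mining NL.
Chain via Ridgefield Foods Inc. → Stonebridge Holdings Ltd → Cobalt Media Ltd (R3): 43% × 45% × 49% × 17% = 1.611855% of Slate Mining NL.
Aggregating (R2): 12.20346% + 1.611855% = 13.815315%.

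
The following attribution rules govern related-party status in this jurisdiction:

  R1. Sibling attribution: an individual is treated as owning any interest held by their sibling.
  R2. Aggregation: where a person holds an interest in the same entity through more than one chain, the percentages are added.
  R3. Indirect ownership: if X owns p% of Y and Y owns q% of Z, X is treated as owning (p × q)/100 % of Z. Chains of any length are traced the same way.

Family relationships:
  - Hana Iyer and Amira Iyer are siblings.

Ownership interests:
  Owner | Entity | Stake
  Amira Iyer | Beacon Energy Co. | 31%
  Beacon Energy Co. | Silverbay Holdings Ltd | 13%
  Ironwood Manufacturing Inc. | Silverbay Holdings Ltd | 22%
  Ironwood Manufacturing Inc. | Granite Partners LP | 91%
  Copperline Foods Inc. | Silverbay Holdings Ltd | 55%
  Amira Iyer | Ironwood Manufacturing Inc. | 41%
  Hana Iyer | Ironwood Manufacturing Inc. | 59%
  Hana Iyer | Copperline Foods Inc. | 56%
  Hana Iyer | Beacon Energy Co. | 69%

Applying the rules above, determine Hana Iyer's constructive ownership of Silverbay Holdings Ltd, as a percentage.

65.8%

By sibling attribution (R1), Hana Iyer is treated as also owning Amira Iyer's interest in Ironwood Manufacturing Inc, giving 59% + 41% = 100%.
By sibling attribution (R1), Hana Iyer is treated as also owning Amira Iyer's interest in Beacon Energy Co, giving 69% + 31% = 100%.
Chain via Ironwood Manufacturing Inc. (R3): 100% × 22% = 22% of Silverbay Holdings Ltd.
Chain via Copperline Foods Inc. (R3): 56% × 55% = 30.8% of Silverbay Holdings Ltd.
Chain via Beacon Energy Co. (R3): 100% × 13% = 13% of Silverbay Holdings Ltd.
Aggregating (R2): 22% + 30.8% + 13% = 65.8%.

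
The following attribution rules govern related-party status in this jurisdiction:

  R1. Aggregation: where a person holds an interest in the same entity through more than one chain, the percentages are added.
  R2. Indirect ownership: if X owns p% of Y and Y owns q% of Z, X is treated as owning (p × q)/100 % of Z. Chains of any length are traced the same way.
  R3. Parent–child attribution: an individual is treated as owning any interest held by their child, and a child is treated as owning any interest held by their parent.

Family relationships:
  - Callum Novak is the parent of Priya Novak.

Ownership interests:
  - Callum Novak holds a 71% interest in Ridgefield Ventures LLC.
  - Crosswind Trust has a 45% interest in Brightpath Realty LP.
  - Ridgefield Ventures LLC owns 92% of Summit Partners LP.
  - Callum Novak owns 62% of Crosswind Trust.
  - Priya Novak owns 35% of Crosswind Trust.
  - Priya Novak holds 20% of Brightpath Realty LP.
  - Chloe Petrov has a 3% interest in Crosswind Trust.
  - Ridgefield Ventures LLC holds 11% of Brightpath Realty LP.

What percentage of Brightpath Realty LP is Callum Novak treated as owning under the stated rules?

By parent–child attribution (R3), Callum Novak is treated as also owning Priya Novak's interest in Crosswind Trust, giving 62% + 35% = 97%.
By parent–child attribution (R3), Callum Novak is treated as owning Priya Novak's 20% interest in Brightpath Realty LP.
Chain via Ridgefield Ventures LLC (R2): 71% × 11% = 7.81% of Brightpath Realty LP.
Chain via Crosswind Trust (R2): 97% × 45% = 43.65% of Brightpath Realty LP.
Direct interest in Brightpath Realty LP: 20%.
Aggregating (R1): 7.81% + 43.65% + 20% = 71.46%.

71.46%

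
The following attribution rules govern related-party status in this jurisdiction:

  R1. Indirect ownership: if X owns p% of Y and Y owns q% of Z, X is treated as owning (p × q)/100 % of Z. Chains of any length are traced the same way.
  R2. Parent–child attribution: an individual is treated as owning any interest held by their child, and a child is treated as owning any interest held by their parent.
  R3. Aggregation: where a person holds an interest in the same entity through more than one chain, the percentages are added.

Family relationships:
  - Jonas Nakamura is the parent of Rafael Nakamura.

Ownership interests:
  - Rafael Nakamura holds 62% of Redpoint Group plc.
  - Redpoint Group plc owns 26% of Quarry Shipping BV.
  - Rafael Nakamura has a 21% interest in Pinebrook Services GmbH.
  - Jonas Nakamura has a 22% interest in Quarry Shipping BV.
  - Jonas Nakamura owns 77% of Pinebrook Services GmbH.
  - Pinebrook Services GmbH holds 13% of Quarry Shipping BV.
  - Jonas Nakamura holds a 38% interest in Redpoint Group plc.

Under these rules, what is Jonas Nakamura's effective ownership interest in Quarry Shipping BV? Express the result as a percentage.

60.74%

By parent–child attribution (R2), Jonas Nakamura is treated as also owning Rafael Nakamura's interest in Pinebrook Services GmbH, giving 77% + 21% = 98%.
By parent–child attribution (R2), Jonas Nakamura is treated as also owning Rafael Nakamura's interest in Redpoint Group plc, giving 38% + 62% = 100%.
Chain via Pinebrook Services GmbH (R1): 98% × 13% = 12.74% of Quarry Shipping BV.
Chain via Redpoint Group plc (R1): 100% × 26% = 26% of Quarry Shipping BV.
Direct interest in Quarry Shipping BV: 22%.
Aggregating (R3): 12.74% + 26% + 22% = 60.74%.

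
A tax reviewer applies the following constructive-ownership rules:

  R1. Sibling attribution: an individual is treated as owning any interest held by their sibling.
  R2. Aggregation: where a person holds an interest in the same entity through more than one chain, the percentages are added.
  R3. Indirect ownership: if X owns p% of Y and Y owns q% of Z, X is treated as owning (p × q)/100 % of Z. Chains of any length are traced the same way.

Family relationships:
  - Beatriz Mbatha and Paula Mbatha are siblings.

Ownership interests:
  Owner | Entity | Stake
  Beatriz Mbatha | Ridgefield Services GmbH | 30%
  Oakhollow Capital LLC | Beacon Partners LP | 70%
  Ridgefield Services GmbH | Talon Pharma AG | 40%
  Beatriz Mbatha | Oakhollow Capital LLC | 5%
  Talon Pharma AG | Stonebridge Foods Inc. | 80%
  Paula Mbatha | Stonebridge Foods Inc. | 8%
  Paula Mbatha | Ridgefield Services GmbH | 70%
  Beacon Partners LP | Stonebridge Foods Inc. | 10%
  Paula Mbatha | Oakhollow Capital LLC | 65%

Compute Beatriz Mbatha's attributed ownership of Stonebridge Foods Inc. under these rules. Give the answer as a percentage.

By sibling attribution (R1), Beatriz Mbatha is treated as also owning Paula Mbatha's interest in Ridgefield Services GmbH, giving 30% + 70% = 100%.
By sibling attribution (R1), Beatriz Mbatha is treated as also owning Paula Mbatha's interest in Oakhollow Capital LLC, giving 5% + 65% = 70%.
By sibling attribution (R1), Beatriz Mbatha is treated as owning Paula Mbatha's 8% interest in Stonebridge Foods Inc.
Chain via Ridgefield Services GmbH → Talon Pharma AG (R3): 100% × 40% × 80% = 32% of Stonebridge Foods Inc.
Chain via Oakhollow Capital LLC → Beacon Partners LP (R3): 70% × 70% × 10% = 4.9% of Stonebridge Foods Inc.
Direct interest in Stonebridge Foods Inc: 8%.
Aggregating (R2): 32% + 4.9% + 8% = 44.9%.

44.9%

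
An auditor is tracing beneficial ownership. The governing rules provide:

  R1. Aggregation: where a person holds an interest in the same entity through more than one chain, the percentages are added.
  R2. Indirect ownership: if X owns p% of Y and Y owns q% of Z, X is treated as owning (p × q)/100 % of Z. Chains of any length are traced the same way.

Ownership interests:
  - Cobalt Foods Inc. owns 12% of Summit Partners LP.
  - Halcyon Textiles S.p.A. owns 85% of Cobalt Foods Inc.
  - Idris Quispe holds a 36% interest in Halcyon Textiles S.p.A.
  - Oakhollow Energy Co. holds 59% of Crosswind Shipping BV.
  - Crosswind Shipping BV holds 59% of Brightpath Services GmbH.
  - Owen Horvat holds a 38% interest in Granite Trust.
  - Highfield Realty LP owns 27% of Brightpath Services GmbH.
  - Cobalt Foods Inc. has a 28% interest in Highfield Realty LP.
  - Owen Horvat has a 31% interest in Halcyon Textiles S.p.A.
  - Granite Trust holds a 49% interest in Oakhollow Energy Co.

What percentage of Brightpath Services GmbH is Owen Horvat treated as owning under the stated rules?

Chain via Granite Trust → Oakhollow Energy Co. → Crosswind Shipping BV (R2): 38% × 49% × 59% × 59% = 6.481622% of Brightpath Services GmbH.
Chain via Halcyon Textiles S.p.A. → Cobalt Foods Inc. → Highfield Realty LP (R2): 31% × 85% × 28% × 27% = 1.99206% of Brightpath Services GmbH.
Aggregating (R1): 6.481622% + 1.99206% = 8.473682%.

8.473682%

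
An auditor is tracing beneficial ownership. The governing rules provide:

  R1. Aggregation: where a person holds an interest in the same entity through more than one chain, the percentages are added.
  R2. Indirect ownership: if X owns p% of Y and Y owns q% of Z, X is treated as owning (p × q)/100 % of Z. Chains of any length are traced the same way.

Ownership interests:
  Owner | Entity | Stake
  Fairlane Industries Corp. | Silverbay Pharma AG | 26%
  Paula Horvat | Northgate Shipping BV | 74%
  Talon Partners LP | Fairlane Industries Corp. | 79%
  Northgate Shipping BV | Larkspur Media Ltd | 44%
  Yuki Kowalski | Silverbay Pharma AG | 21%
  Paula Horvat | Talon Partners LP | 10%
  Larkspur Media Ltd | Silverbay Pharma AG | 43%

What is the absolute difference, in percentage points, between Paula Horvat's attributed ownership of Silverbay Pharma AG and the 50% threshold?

Chain via Talon Partners LP → Fairlane Industries Corp. (R2): 10% × 79% × 26% = 2.054% of Silverbay Pharma AG.
Chain via Northgate Shipping BV → Larkspur Media Ltd (R2): 74% × 44% × 43% = 14.0008% of Silverbay Pharma AG.
Aggregating (R1): 2.054% + 14.0008% = 16.0548%.
16.0548% falls short of the 50% threshold by 33.9452 percentage points.

33.9452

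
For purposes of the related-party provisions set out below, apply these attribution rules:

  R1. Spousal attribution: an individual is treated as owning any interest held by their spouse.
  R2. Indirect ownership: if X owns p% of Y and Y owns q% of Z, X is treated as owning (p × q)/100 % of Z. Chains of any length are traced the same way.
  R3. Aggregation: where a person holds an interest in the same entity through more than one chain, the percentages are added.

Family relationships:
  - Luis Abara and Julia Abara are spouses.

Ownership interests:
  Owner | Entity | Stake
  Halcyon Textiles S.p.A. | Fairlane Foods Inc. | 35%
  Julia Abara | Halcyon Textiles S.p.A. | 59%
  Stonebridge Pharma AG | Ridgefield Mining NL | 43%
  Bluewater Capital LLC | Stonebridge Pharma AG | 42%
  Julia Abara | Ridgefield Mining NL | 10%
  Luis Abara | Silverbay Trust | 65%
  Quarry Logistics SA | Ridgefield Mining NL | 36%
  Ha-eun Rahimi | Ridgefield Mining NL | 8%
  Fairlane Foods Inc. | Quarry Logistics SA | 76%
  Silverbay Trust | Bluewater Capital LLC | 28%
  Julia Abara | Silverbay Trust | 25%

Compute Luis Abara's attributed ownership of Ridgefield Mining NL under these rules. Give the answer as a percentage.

20.20096%

By spousal attribution (R1), Luis Abara is treated as also owning Julia Abara's interest in Silverbay Trust, giving 65% + 25% = 90%.
By spousal attribution (R1), Luis Abara is treated as owning Julia Abara's 59% interest in Halcyon Textiles S.p.A.
By spousal attribution (R1), Luis Abara is treated as owning Julia Abara's 10% interest in Ridgefield Mining NL.
Chain via Silverbay Trust → Bluewater Capital LLC → Stonebridge Pharma AG (R2): 90% × 28% × 42% × 43% = 4.55112% of Ridgefield Mining NL.
Chain via Halcyon Textiles S.p.A. → Fairlane Foods Inc. → Quarry Logistics SA (R2): 59% × 35% × 76% × 36% = 5.64984% of Ridgefield Mining NL.
Direct interest in Ridgefield Mining NL: 10%.
Aggregating (R3): 4.55112% + 5.64984% + 10% = 20.20096%.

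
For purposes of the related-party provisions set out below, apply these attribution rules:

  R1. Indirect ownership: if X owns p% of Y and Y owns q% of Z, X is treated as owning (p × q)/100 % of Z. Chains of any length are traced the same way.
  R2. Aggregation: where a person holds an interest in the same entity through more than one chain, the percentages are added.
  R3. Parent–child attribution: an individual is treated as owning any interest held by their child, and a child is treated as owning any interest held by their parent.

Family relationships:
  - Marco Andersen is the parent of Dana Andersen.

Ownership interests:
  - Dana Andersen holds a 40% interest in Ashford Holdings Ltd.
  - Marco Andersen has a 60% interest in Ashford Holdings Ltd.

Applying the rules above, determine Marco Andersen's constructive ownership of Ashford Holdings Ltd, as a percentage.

100%

By parent–child attribution (R3), Marco Andersen is treated as also owning Dana Andersen's interest in Ashford Holdings Ltd, giving 60% + 40% = 100%.
Direct interest in Ashford Holdings Ltd: 100%.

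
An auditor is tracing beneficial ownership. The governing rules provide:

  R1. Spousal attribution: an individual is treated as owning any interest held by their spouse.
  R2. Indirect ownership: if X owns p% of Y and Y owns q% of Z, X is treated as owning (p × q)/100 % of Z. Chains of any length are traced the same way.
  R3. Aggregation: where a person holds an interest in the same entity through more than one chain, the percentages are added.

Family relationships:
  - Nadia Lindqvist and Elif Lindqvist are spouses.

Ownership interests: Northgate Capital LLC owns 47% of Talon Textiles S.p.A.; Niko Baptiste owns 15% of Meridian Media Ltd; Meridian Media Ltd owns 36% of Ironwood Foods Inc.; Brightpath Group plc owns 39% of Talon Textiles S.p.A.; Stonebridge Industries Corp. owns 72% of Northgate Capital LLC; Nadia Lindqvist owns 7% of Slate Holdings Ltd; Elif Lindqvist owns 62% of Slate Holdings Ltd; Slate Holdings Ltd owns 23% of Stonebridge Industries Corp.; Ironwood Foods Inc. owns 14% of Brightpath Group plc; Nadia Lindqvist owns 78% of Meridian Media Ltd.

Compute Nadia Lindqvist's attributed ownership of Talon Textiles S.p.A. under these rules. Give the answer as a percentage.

6.903576%

By spousal attribution (R1), Nadia Lindqvist is treated as also owning Elif Lindqvist's interest in Slate Holdings Ltd, giving 7% + 62% = 69%.
Chain via Meridian Media Ltd → Ironwood Foods Inc. → Brightpath Group plc (R2): 78% × 36% × 14% × 39% = 1.533168% of Talon Textiles S.p.A.
Chain via Slate Holdings Ltd → Stonebridge Industries Corp. → Northgate Capital LLC (R2): 69% × 23% × 72% × 47% = 5.370408% of Talon Textiles S.p.A.
Aggregating (R3): 1.533168% + 5.370408% = 6.903576%.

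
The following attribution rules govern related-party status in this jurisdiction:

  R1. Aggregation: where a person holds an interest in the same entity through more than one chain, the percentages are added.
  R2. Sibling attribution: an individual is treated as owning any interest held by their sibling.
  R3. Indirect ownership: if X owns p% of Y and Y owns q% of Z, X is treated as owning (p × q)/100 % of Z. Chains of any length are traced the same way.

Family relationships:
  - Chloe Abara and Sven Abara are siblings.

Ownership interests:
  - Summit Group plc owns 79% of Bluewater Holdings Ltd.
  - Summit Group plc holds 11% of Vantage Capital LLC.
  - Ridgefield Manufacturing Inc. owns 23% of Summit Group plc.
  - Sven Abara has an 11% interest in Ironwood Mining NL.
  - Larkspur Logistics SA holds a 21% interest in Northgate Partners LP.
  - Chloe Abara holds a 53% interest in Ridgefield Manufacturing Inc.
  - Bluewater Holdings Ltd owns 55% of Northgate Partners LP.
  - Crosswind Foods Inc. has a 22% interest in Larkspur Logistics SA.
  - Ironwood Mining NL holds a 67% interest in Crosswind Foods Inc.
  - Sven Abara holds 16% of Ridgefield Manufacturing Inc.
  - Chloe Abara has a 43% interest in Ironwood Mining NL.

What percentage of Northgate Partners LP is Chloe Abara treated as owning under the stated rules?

8.567031%

By sibling attribution (R2), Chloe Abara is treated as also owning Sven Abara's interest in Ridgefield Manufacturing Inc, giving 53% + 16% = 69%.
By sibling attribution (R2), Chloe Abara is treated as also owning Sven Abara's interest in Ironwood Mining NL, giving 43% + 11% = 54%.
Chain via Ridgefield Manufacturing Inc. → Summit Group plc → Bluewater Holdings Ltd (R3): 69% × 23% × 79% × 55% = 6.895515% of Northgate Partners LP.
Chain via Ironwood Mining NL → Crosswind Foods Inc. → Larkspur Logistics SA (R3): 54% × 67% × 22% × 21% = 1.671516% of Northgate Partners LP.
Aggregating (R1): 6.895515% + 1.671516% = 8.567031%.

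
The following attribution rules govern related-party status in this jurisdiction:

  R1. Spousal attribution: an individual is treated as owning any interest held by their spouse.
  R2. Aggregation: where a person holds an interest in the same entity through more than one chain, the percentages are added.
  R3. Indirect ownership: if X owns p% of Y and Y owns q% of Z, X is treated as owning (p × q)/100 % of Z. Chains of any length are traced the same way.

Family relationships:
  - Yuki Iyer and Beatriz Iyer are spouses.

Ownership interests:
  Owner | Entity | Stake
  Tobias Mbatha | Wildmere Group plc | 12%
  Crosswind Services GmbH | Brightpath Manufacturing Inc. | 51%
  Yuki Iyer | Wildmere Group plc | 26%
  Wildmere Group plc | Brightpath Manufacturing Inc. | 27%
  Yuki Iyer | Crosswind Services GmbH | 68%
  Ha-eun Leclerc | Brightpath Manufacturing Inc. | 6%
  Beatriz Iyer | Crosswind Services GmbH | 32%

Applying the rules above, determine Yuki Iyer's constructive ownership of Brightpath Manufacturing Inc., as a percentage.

By spousal attribution (R1), Yuki Iyer is treated as also owning Beatriz Iyer's interest in Crosswind Services GmbH, giving 68% + 32% = 100%.
Chain via Crosswind Services GmbH (R3): 100% × 51% = 51% of Brightpath Manufacturing Inc.
Chain via Wildmere Group plc (R3): 26% × 27% = 7.02% of Brightpath Manufacturing Inc.
Aggregating (R2): 51% + 7.02% = 58.02%.

58.02%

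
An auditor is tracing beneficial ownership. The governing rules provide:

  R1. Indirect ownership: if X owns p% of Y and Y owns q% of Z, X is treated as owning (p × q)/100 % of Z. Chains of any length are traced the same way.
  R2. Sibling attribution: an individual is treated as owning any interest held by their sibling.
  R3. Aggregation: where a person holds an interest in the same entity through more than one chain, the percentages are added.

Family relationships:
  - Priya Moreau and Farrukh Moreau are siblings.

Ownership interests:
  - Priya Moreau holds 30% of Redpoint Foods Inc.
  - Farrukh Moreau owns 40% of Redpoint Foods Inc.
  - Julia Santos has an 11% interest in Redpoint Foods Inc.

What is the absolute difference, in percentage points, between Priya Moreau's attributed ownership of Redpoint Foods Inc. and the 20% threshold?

By sibling attribution (R2), Priya Moreau is treated as also owning Farrukh Moreau's interest in Redpoint Foods Inc, giving 30% + 40% = 70%.
Direct interest in Redpoint Foods Inc: 70%.
70% exceeds the 20% threshold by 50 percentage points.

50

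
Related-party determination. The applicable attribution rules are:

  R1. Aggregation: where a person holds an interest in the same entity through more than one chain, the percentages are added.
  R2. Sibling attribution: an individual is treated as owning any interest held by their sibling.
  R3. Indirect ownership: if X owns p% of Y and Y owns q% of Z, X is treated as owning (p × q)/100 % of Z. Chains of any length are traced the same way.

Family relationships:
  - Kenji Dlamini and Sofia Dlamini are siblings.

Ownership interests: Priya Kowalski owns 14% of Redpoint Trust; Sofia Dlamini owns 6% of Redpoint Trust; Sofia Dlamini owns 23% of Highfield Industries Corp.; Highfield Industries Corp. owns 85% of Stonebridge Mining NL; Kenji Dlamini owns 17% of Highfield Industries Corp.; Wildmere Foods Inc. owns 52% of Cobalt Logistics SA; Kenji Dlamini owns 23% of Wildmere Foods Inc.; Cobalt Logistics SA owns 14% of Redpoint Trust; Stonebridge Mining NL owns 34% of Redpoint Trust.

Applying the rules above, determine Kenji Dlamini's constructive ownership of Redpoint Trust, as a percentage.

19.2344%

By sibling attribution (R2), Kenji Dlamini is treated as also owning Sofia Dlamini's interest in Highfield Industries Corp, giving 17% + 23% = 40%.
By sibling attribution (R2), Kenji Dlamini is treated as owning Sofia Dlamini's 6% interest in Redpoint Trust.
Chain via Highfield Industries Corp. → Stonebridge Mining NL (R3): 40% × 85% × 34% = 11.56% of Redpoint Trust.
Chain via Wildmere Foods Inc. → Cobalt Logistics SA (R3): 23% × 52% × 14% = 1.6744% of Redpoint Trust.
Direct interest in Redpoint Trust: 6%.
Aggregating (R1): 11.56% + 1.6744% + 6% = 19.2344%.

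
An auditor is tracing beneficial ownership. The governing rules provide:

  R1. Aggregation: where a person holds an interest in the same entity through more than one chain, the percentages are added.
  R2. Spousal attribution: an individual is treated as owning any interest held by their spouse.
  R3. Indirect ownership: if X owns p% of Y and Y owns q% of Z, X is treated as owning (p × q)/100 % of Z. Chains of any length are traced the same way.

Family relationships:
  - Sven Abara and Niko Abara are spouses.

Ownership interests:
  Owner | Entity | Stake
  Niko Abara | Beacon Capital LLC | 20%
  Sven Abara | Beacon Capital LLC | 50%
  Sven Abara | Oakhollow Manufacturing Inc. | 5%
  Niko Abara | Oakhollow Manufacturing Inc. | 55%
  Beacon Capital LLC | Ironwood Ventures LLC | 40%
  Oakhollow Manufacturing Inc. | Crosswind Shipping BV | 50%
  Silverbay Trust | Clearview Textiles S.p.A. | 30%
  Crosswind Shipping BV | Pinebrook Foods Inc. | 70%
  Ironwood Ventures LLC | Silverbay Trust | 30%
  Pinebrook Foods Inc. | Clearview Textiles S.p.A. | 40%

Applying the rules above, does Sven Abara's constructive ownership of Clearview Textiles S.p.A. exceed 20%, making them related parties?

By spousal attribution (R2), Sven Abara is treated as also owning Niko Abara's interest in Beacon Capital LLC, giving 50% + 20% = 70%.
By spousal attribution (R2), Sven Abara is treated as also owning Niko Abara's interest in Oakhollow Manufacturing Inc, giving 5% + 55% = 60%.
Chain via Beacon Capital LLC → Ironwood Ventures LLC → Silverbay Trust (R3): 70% × 40% × 30% × 30% = 2.52% of Clearview Textiles S.p.A.
Chain via Oakhollow Manufacturing Inc. → Crosswind Shipping BV → Pinebrook Foods Inc. (R3): 60% × 50% × 70% × 40% = 8.4% of Clearview Textiles S.p.A.
Aggregating (R1): 2.52% + 8.4% = 10.92%.
10.92% does not exceed the 20% threshold, so Sven is not a related party to Clearview Textiles S.p.A.

No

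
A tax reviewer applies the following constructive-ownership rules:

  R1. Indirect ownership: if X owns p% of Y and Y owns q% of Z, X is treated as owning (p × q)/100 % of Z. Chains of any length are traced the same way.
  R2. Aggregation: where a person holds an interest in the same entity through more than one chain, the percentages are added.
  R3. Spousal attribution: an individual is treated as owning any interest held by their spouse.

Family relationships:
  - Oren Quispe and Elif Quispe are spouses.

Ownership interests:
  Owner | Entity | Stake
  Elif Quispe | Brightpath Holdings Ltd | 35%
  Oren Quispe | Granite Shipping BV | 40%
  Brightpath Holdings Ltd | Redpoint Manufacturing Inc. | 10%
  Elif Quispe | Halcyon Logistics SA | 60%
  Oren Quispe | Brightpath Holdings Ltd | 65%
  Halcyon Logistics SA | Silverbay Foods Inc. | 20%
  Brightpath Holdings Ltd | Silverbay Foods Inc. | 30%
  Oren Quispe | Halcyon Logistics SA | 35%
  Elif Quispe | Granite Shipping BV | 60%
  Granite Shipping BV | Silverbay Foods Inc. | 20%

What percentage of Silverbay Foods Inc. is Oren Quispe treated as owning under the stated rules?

69%

By spousal attribution (R3), Oren Quispe is treated as also owning Elif Quispe's interest in Brightpath Holdings Ltd, giving 65% + 35% = 100%.
By spousal attribution (R3), Oren Quispe is treated as also owning Elif Quispe's interest in Halcyon Logistics SA, giving 35% + 60% = 95%.
By spousal attribution (R3), Oren Quispe is treated as also owning Elif Quispe's interest in Granite Shipping BV, giving 40% + 60% = 100%.
Chain via Brightpath Holdings Ltd (R1): 100% × 30% = 30% of Silverbay Foods Inc.
Chain via Halcyon Logistics SA (R1): 95% × 20% = 19% of Silverbay Foods Inc.
Chain via Granite Shipping BV (R1): 100% × 20% = 20% of Silverbay Foods Inc.
Aggregating (R2): 30% + 19% + 20% = 69%.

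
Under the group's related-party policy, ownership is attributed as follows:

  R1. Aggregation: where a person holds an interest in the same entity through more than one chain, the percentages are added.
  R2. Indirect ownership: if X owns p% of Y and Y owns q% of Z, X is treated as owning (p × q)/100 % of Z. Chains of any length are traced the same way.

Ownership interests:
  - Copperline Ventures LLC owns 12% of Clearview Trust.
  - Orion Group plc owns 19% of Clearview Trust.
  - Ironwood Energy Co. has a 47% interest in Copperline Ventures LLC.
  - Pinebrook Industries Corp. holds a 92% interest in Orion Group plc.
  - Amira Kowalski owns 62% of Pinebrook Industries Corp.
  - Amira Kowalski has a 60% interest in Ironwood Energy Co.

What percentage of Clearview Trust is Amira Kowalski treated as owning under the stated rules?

Chain via Ironwood Energy Co. → Copperline Ventures LLC (R2): 60% × 47% × 12% = 3.384% of Clearview Trust.
Chain via Pinebrook Industries Corp. → Orion Group plc (R2): 62% × 92% × 19% = 10.8376% of Clearview Trust.
Aggregating (R1): 3.384% + 10.8376% = 14.2216%.

14.2216%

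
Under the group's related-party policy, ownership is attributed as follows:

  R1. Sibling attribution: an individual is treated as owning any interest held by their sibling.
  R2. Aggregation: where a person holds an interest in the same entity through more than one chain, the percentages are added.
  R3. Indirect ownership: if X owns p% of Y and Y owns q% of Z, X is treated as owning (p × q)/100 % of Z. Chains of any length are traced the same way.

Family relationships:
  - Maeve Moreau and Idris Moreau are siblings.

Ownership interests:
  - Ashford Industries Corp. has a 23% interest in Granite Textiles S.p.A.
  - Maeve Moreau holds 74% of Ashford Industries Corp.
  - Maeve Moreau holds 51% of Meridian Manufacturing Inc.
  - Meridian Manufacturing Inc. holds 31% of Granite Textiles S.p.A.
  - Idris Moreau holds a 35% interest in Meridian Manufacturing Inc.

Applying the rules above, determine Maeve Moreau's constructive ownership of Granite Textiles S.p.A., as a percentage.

43.68%

By sibling attribution (R1), Maeve Moreau is treated as also owning Idris Moreau's interest in Meridian Manufacturing Inc, giving 51% + 35% = 86%.
Chain via Meridian Manufacturing Inc. (R3): 86% × 31% = 26.66% of Granite Textiles S.p.A.
Chain via Ashford Industries Corp. (R3): 74% × 23% = 17.02% of Granite Textiles S.p.A.
Aggregating (R2): 26.66% + 17.02% = 43.68%.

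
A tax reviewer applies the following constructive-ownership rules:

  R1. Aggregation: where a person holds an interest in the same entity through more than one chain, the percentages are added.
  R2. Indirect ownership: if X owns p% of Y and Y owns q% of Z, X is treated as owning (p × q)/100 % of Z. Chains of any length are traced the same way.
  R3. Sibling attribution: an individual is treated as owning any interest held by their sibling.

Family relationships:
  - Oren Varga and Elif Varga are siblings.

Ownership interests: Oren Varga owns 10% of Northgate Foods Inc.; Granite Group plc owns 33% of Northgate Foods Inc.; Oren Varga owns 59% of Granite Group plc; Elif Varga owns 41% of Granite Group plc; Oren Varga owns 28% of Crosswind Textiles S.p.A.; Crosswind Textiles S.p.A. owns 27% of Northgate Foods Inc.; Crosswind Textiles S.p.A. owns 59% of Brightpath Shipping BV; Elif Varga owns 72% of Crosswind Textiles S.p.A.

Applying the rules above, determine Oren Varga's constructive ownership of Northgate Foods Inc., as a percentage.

70%

By sibling attribution (R3), Oren Varga is treated as also owning Elif Varga's interest in Granite Group plc, giving 59% + 41% = 100%.
By sibling attribution (R3), Oren Varga is treated as also owning Elif Varga's interest in Crosswind Textiles S.p.A, giving 28% + 72% = 100%.
Chain via Granite Group plc (R2): 100% × 33% = 33% of Northgate Foods Inc.
Chain via Crosswind Textiles S.p.A. (R2): 100% × 27% = 27% of Northgate Foods Inc.
Direct interest in Northgate Foods Inc: 10%.
Aggregating (R1): 33% + 27% + 10% = 70%.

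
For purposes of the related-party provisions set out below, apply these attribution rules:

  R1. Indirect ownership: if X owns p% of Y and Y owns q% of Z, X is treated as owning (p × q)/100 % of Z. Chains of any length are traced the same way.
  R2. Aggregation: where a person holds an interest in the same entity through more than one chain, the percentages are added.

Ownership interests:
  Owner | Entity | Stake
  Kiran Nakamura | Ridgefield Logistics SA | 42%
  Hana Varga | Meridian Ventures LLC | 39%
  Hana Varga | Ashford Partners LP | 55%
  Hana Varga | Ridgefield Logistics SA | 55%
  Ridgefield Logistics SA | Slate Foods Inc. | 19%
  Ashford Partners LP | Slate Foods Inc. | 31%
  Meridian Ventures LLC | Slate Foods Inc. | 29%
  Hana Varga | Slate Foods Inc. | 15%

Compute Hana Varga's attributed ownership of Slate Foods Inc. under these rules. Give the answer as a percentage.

Chain via Ridgefield Logistics SA (R1): 55% × 19% = 10.45% of Slate Foods Inc.
Chain via Meridian Ventures LLC (R1): 39% × 29% = 11.31% of Slate Foods Inc.
Chain via Ashford Partners LP (R1): 55% × 31% = 17.05% of Slate Foods Inc.
Direct interest in Slate Foods Inc: 15%.
Aggregating (R2): 10.45% + 11.31% + 17.05% + 15% = 53.81%.

53.81%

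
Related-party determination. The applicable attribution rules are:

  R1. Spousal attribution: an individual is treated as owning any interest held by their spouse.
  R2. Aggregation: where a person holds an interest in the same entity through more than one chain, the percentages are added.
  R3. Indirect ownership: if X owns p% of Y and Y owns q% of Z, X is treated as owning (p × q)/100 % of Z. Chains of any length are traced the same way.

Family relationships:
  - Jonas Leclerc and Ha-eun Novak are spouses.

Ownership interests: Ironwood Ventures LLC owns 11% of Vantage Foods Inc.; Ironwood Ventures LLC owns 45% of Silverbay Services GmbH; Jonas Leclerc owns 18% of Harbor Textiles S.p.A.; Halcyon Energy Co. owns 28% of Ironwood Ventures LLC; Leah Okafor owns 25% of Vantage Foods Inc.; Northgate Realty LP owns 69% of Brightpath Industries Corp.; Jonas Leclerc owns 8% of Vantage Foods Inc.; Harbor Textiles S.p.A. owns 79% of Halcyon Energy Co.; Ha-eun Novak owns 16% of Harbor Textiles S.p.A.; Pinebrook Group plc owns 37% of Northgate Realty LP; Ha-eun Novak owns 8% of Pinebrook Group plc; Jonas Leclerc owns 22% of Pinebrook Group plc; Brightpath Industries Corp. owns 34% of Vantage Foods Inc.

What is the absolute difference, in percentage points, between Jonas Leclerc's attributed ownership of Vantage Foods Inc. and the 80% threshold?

By spousal attribution (R1), Jonas Leclerc is treated as also owning Ha-eun Novak's interest in Harbor Textiles S.p.A, giving 18% + 16% = 34%.
By spousal attribution (R1), Jonas Leclerc is treated as also owning Ha-eun Novak's interest in Pinebrook Group plc, giving 22% + 8% = 30%.
Chain via Harbor Textiles S.p.A. → Halcyon Energy Co. → Ironwood Ventures LLC (R3): 34% × 79% × 28% × 11% = 0.827288% of Vantage Foods Inc.
Chain via Pinebrook Group plc → Northgate Realty LP → Brightpath Industries Corp. (R3): 30% × 37% × 69% × 34% = 2.60406% of Vantage Foods Inc.
Direct interest in Vantage Foods Inc: 8%.
Aggregating (R2): 0.827288% + 2.60406% + 8% = 11.431348%.
11.431348% falls short of the 80% threshold by 68.568652 percentage points.

68.568652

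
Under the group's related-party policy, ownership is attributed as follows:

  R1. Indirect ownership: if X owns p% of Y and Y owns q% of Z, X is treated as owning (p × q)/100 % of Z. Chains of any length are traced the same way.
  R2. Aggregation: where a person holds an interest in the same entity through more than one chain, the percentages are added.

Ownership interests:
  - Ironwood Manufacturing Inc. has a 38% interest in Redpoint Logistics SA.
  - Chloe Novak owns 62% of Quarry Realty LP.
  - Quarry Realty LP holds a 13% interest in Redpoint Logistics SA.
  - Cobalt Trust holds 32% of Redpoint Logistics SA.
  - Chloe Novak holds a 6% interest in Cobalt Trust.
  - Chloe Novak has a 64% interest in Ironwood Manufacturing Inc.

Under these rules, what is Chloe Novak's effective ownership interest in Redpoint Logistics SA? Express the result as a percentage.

34.3%

Chain via Quarry Realty LP (R1): 62% × 13% = 8.06% of Redpoint Logistics SA.
Chain via Cobalt Trust (R1): 6% × 32% = 1.92% of Redpoint Logistics SA.
Chain via Ironwood Manufacturing Inc. (R1): 64% × 38% = 24.32% of Redpoint Logistics SA.
Aggregating (R2): 8.06% + 1.92% + 24.32% = 34.3%.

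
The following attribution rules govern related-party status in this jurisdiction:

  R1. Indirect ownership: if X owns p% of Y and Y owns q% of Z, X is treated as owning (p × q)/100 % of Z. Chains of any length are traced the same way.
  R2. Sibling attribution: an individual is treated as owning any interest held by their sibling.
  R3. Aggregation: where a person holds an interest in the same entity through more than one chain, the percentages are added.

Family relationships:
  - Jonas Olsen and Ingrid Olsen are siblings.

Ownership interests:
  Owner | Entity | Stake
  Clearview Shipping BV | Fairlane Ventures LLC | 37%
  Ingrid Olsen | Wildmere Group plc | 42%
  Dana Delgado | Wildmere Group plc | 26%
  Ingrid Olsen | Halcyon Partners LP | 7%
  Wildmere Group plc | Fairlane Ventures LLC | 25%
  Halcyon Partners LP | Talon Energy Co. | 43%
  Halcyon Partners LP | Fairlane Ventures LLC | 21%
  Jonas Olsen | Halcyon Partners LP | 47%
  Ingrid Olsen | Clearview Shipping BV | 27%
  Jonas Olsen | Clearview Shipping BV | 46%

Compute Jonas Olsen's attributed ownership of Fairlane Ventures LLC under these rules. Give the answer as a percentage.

48.85%

By sibling attribution (R2), Jonas Olsen is treated as also owning Ingrid Olsen's interest in Halcyon Partners LP, giving 47% + 7% = 54%.
By sibling attribution (R2), Jonas Olsen is treated as also owning Ingrid Olsen's interest in Clearview Shipping BV, giving 46% + 27% = 73%.
By sibling attribution (R2), Jonas Olsen is treated as owning Ingrid Olsen's 42% interest in Wildmere Group plc.
Chain via Halcyon Partners LP (R1): 54% × 21% = 11.34% of Fairlane Ventures LLC.
Chain via Clearview Shipping BV (R1): 73% × 37% = 27.01% of Fairlane Ventures LLC.
Chain via Wildmere Group plc (R1): 42% × 25% = 10.5% of Fairlane Ventures LLC.
Aggregating (R3): 11.34% + 27.01% + 10.5% = 48.85%.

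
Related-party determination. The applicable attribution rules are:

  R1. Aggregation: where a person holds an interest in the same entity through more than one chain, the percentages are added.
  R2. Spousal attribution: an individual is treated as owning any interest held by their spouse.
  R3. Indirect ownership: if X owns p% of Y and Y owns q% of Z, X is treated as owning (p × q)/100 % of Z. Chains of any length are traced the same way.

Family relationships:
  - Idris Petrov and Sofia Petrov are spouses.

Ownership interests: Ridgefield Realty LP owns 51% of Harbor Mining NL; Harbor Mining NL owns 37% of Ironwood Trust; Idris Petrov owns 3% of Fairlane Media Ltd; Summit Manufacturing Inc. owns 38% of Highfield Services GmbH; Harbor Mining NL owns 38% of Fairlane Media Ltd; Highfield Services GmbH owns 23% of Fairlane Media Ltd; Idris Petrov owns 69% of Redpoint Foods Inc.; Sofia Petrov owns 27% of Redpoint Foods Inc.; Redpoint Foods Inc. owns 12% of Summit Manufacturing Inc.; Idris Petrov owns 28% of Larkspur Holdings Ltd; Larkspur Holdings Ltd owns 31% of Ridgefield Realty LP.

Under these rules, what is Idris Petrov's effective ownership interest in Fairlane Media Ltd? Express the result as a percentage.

5.689032%

By spousal attribution (R2), Idris Petrov is treated as also owning Sofia Petrov's interest in Redpoint Foods Inc, giving 69% + 27% = 96%.
Chain via Redpoint Foods Inc. → Summit Manufacturing Inc. → Highfield Services GmbH (R3): 96% × 12% × 38% × 23% = 1.006848% of Fairlane Media Ltd.
Chain via Larkspur Holdings Ltd → Ridgefield Realty LP → Harbor Mining NL (R3): 28% × 31% × 51% × 38% = 1.682184% of Fairlane Media Ltd.
Direct interest in Fairlane Media Ltd: 3%.
Aggregating (R1): 1.006848% + 1.682184% + 3% = 5.689032%.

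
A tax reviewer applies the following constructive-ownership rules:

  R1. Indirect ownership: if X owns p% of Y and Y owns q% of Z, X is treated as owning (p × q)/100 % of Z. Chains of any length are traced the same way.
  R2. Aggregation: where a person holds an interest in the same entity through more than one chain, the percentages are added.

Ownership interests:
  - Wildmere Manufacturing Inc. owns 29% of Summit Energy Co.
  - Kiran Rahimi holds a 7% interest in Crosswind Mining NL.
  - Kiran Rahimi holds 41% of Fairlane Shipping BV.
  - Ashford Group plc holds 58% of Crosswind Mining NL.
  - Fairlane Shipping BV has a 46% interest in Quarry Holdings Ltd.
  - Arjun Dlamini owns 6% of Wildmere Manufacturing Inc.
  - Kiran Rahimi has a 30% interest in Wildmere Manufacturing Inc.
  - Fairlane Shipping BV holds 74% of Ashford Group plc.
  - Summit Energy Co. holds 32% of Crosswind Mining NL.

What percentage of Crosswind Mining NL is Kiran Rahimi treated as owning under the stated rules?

Chain via Fairlane Shipping BV → Ashford Group plc (R1): 41% × 74% × 58% = 17.5972% of Crosswind Mining NL.
Chain via Wildmere Manufacturing Inc. → Summit Energy Co. (R1): 30% × 29% × 32% = 2.784% of Crosswind Mining NL.
Direct interest in Crosswind Mining NL: 7%.
Aggregating (R2): 17.5972% + 2.784% + 7% = 27.3812%.

27.3812%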